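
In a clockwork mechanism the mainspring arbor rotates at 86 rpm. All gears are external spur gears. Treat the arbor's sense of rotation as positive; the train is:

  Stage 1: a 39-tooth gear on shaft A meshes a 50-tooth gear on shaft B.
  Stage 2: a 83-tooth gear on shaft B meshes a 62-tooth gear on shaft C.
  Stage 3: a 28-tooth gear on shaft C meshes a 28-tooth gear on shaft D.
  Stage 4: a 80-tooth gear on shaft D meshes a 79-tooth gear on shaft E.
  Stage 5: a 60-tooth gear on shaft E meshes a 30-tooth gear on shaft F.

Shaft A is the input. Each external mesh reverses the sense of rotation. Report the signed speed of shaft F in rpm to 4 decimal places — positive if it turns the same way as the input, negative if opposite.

Stage 1 [39T→50T]: ω = 86.0000×39/50 = 67.0800 rpm, dir flips to −; running = −67.0800
Stage 2 [83T→62T]: ω = 67.0800×83/62 = 89.8006 rpm, dir flips to +; running = +89.8006
Stage 3 [28T→28T]: ω = 89.8006×28/28 = 89.8006 rpm, dir flips to −; running = −89.8006
Stage 4 [80T→79T]: ω = 89.8006×80/79 = 90.9374 rpm, dir flips to +; running = +90.9374
Stage 5 [60T→30T]: ω = 90.9374×60/30 = 181.8747 rpm, dir flips to −; running = −181.8747

-181.8747 rpm (opposite to input, |ω| = 181.8747 rpm)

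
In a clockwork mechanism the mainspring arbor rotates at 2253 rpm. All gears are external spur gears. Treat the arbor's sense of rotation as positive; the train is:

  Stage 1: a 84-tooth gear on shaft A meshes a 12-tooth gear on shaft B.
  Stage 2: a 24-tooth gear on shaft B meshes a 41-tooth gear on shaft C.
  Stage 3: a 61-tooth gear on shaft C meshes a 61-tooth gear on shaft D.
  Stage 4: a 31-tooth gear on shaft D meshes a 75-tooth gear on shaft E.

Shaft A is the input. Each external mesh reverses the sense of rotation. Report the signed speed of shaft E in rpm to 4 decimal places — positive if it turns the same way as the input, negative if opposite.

Stage 1 [84T→12T]: ω = 2253.0000×84/12 = 15771.0000 rpm, dir flips to −; running = −15771.0000
Stage 2 [24T→41T]: ω = 15771.0000×24/41 = 9231.8049 rpm, dir flips to +; running = +9231.8049
Stage 3 [61T→61T]: ω = 9231.8049×61/61 = 9231.8049 rpm, dir flips to −; running = −9231.8049
Stage 4 [31T→75T]: ω = 9231.8049×31/75 = 3815.8127 rpm, dir flips to +; running = +3815.8127

+3815.8127 rpm (same as input, |ω| = 3815.8127 rpm)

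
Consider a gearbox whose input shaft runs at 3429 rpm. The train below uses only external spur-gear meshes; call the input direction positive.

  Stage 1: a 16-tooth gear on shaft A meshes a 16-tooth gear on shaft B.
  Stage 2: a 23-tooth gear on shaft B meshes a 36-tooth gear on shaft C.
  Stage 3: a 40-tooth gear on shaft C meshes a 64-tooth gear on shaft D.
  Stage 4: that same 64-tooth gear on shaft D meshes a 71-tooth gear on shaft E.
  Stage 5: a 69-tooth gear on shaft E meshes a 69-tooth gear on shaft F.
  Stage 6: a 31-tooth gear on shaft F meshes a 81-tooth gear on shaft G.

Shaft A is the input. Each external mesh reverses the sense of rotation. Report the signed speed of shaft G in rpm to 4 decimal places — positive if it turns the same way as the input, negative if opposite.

Stage 1 [16T→16T]: ω = 3429.0000×16/16 = 3429.0000 rpm, dir flips to −; running = −3429.0000
Stage 2 [23T→36T]: ω = 3429.0000×23/36 = 2190.7500 rpm, dir flips to +; running = +2190.7500
Stage 3 [40T→64T]: ω = 2190.7500×40/64 = 1369.2188 rpm, dir flips to −; running = −1369.2188
Stage 4 [64T→71T]: ω = 1369.2188×64/71 = 1234.2254 rpm, dir flips to +; running = +1234.2254
Stage 5 [69T→69T]: ω = 1234.2254×69/69 = 1234.2254 rpm, dir flips to −; running = −1234.2254
Stage 6 [31T→81T]: ω = 1234.2254×31/81 = 472.3579 rpm, dir flips to +; running = +472.3579

+472.3579 rpm (same as input, |ω| = 472.3579 rpm)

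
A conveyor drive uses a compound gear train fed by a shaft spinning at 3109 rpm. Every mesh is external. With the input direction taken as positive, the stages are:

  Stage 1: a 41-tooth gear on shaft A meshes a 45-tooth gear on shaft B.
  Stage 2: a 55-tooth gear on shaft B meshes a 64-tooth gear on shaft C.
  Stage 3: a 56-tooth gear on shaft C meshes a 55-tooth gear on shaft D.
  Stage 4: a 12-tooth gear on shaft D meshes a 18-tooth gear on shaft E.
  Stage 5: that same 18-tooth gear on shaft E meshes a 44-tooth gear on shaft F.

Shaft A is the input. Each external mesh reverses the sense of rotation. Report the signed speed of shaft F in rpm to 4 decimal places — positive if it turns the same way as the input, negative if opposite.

Stage 1 [41T→45T]: ω = 3109.0000×41/45 = 2832.6444 rpm, dir flips to −; running = −2832.6444
Stage 2 [55T→64T]: ω = 2832.6444×55/64 = 2434.3038 rpm, dir flips to +; running = +2434.3038
Stage 3 [56T→55T]: ω = 2434.3038×56/55 = 2478.5639 rpm, dir flips to −; running = −2478.5639
Stage 4 [12T→18T]: ω = 2478.5639×12/18 = 1652.3759 rpm, dir flips to +; running = +1652.3759
Stage 5 [18T→44T]: ω = 1652.3759×18/44 = 675.9720 rpm, dir flips to −; running = −675.9720

-675.9720 rpm (opposite to input, |ω| = 675.9720 rpm)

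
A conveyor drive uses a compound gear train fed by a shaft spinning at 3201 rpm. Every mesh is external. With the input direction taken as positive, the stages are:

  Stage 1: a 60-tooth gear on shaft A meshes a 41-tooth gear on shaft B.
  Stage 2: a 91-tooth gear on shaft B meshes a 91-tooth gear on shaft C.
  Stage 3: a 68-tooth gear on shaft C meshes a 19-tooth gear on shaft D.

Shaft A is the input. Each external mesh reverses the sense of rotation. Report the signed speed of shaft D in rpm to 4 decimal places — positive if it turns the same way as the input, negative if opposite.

Stage 1 [60T→41T]: ω = 3201.0000×60/41 = 4684.3902 rpm, dir flips to −; running = −4684.3902
Stage 2 [91T→91T]: ω = 4684.3902×91/91 = 4684.3902 rpm, dir flips to +; running = +4684.3902
Stage 3 [68T→19T]: ω = 4684.3902×68/19 = 16765.1861 rpm, dir flips to −; running = −16765.1861

-16765.1861 rpm (opposite to input, |ω| = 16765.1861 rpm)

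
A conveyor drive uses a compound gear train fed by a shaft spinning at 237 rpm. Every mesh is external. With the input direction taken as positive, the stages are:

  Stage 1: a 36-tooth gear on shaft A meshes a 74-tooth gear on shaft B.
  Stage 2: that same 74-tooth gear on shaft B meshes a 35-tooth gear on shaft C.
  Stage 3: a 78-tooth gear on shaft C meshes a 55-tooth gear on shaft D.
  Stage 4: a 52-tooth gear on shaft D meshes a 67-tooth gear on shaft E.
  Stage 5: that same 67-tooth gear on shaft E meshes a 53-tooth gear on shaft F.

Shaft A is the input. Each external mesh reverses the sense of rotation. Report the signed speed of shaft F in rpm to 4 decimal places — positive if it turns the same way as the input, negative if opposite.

-339.1893 rpm (opposite to input, |ω| = 339.1893 rpm)

Stage 1 [36T→74T]: ω = 237.0000×36/74 = 115.2973 rpm, dir flips to −; running = −115.2973
Stage 2 [74T→35T]: ω = 115.2973×74/35 = 243.7714 rpm, dir flips to +; running = +243.7714
Stage 3 [78T→55T]: ω = 243.7714×78/55 = 345.7122 rpm, dir flips to −; running = −345.7122
Stage 4 [52T→67T]: ω = 345.7122×52/67 = 268.3140 rpm, dir flips to +; running = +268.3140
Stage 5 [67T→53T]: ω = 268.3140×67/53 = 339.1893 rpm, dir flips to −; running = −339.1893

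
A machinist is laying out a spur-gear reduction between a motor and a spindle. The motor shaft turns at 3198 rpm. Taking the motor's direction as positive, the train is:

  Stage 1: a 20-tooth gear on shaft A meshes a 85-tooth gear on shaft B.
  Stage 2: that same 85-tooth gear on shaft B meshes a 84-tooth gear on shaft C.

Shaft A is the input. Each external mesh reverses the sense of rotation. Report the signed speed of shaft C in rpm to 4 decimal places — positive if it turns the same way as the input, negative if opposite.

+761.4286 rpm (same as input, |ω| = 761.4286 rpm)

Stage 1 [20T→85T]: ω = 3198.0000×20/85 = 752.4706 rpm, dir flips to −; running = −752.4706
Stage 2 [85T→84T]: ω = 752.4706×85/84 = 761.4286 rpm, dir flips to +; running = +761.4286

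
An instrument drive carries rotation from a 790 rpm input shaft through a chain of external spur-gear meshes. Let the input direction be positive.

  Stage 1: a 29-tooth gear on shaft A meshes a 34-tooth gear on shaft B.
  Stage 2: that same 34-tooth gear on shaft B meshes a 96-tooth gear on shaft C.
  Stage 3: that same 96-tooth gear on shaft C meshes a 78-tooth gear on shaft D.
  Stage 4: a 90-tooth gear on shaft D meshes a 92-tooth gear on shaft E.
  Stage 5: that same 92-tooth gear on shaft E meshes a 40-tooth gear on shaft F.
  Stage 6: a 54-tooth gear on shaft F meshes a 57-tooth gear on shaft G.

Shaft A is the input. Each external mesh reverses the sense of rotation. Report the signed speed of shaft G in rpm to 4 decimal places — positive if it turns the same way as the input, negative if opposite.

Stage 1 [29T→34T]: ω = 790.0000×29/34 = 673.8235 rpm, dir flips to −; running = −673.8235
Stage 2 [34T→96T]: ω = 673.8235×34/96 = 238.6458 rpm, dir flips to +; running = +238.6458
Stage 3 [96T→78T]: ω = 238.6458×96/78 = 293.7179 rpm, dir flips to −; running = −293.7179
Stage 4 [90T→92T]: ω = 293.7179×90/92 = 287.3328 rpm, dir flips to +; running = +287.3328
Stage 5 [92T→40T]: ω = 287.3328×92/40 = 660.8654 rpm, dir flips to −; running = −660.8654
Stage 6 [54T→57T]: ω = 660.8654×54/57 = 626.0830 rpm, dir flips to +; running = +626.0830

+626.0830 rpm (same as input, |ω| = 626.0830 rpm)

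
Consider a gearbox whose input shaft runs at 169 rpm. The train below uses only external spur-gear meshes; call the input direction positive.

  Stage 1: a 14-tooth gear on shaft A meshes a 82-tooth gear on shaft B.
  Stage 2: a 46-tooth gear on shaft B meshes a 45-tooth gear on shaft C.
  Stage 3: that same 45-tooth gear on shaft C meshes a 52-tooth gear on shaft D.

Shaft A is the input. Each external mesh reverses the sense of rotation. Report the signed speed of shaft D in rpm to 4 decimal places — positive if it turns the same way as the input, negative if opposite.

-25.5244 rpm (opposite to input, |ω| = 25.5244 rpm)

Stage 1 [14T→82T]: ω = 169.0000×14/82 = 28.8537 rpm, dir flips to −; running = −28.8537
Stage 2 [46T→45T]: ω = 28.8537×46/45 = 29.4949 rpm, dir flips to +; running = +29.4949
Stage 3 [45T→52T]: ω = 29.4949×45/52 = 25.5244 rpm, dir flips to −; running = −25.5244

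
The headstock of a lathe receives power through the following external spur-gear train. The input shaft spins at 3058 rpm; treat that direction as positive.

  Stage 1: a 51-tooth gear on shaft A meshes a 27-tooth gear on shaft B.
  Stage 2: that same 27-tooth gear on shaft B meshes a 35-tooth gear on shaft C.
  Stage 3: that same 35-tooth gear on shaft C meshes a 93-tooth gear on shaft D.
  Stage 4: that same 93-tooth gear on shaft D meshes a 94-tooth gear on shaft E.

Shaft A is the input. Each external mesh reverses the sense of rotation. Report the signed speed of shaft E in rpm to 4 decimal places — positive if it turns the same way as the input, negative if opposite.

+1659.1277 rpm (same as input, |ω| = 1659.1277 rpm)

Stage 1 [51T→27T]: ω = 3058.0000×51/27 = 5776.2222 rpm, dir flips to −; running = −5776.2222
Stage 2 [27T→35T]: ω = 5776.2222×27/35 = 4455.9429 rpm, dir flips to +; running = +4455.9429
Stage 3 [35T→93T]: ω = 4455.9429×35/93 = 1676.9677 rpm, dir flips to −; running = −1676.9677
Stage 4 [93T→94T]: ω = 1676.9677×93/94 = 1659.1277 rpm, dir flips to +; running = +1659.1277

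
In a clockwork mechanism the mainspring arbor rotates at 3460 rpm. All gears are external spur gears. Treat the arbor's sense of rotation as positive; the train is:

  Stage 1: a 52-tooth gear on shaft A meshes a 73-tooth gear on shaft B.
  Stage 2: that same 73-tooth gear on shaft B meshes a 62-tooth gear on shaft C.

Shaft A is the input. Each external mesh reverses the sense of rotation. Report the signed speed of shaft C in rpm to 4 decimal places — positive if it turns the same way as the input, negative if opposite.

+2901.9355 rpm (same as input, |ω| = 2901.9355 rpm)

Stage 1 [52T→73T]: ω = 3460.0000×52/73 = 2464.6575 rpm, dir flips to −; running = −2464.6575
Stage 2 [73T→62T]: ω = 2464.6575×73/62 = 2901.9355 rpm, dir flips to +; running = +2901.9355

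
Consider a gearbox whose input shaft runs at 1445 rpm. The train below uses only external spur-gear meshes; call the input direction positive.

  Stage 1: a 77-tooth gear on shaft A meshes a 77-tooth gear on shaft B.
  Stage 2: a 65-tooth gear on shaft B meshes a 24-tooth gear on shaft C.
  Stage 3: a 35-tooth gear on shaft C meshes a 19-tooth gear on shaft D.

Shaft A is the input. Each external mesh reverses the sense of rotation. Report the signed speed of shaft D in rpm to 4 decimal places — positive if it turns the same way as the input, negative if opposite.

-7209.1557 rpm (opposite to input, |ω| = 7209.1557 rpm)

Stage 1 [77T→77T]: ω = 1445.0000×77/77 = 1445.0000 rpm, dir flips to −; running = −1445.0000
Stage 2 [65T→24T]: ω = 1445.0000×65/24 = 3913.5417 rpm, dir flips to +; running = +3913.5417
Stage 3 [35T→19T]: ω = 3913.5417×35/19 = 7209.1557 rpm, dir flips to −; running = −7209.1557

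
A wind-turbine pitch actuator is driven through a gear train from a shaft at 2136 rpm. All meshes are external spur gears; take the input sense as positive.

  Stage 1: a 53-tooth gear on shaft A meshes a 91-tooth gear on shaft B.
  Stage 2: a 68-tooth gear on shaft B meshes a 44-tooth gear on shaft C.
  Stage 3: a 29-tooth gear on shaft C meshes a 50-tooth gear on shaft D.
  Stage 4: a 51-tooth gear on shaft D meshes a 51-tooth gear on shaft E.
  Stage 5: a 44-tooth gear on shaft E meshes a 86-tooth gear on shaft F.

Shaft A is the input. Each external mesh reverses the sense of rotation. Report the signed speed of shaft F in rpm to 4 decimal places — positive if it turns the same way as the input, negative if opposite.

Stage 1 [53T→91T]: ω = 2136.0000×53/91 = 1244.0440 rpm, dir flips to −; running = −1244.0440
Stage 2 [68T→44T]: ω = 1244.0440×68/44 = 1922.6134 rpm, dir flips to +; running = +1922.6134
Stage 3 [29T→50T]: ω = 1922.6134×29/50 = 1115.1158 rpm, dir flips to −; running = −1115.1158
Stage 4 [51T→51T]: ω = 1115.1158×51/51 = 1115.1158 rpm, dir flips to +; running = +1115.1158
Stage 5 [44T→86T]: ω = 1115.1158×44/86 = 570.5243 rpm, dir flips to −; running = −570.5243

-570.5243 rpm (opposite to input, |ω| = 570.5243 rpm)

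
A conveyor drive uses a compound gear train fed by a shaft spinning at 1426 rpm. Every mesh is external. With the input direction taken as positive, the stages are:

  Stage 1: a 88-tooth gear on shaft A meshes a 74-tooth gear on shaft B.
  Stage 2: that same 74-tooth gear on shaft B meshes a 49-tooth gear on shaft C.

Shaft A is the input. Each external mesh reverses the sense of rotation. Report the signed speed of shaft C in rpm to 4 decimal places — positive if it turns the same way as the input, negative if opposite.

+2560.9796 rpm (same as input, |ω| = 2560.9796 rpm)

Stage 1 [88T→74T]: ω = 1426.0000×88/74 = 1695.7838 rpm, dir flips to −; running = −1695.7838
Stage 2 [74T→49T]: ω = 1695.7838×74/49 = 2560.9796 rpm, dir flips to +; running = +2560.9796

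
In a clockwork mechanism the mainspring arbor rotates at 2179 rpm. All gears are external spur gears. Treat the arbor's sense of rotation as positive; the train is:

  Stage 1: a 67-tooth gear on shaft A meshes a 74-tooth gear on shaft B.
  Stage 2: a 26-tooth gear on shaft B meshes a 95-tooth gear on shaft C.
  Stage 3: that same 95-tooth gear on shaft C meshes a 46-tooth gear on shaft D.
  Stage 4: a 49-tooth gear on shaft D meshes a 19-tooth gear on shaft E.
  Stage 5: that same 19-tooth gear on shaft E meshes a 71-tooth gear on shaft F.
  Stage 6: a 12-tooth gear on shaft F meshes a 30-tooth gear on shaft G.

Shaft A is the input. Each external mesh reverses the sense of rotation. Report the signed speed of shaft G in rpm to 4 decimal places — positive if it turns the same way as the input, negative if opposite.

Stage 1 [67T→74T]: ω = 2179.0000×67/74 = 1972.8784 rpm, dir flips to −; running = −1972.8784
Stage 2 [26T→95T]: ω = 1972.8784×26/95 = 539.9457 rpm, dir flips to +; running = +539.9457
Stage 3 [95T→46T]: ω = 539.9457×95/46 = 1115.1052 rpm, dir flips to −; running = −1115.1052
Stage 4 [49T→19T]: ω = 1115.1052×49/19 = 2875.7975 rpm, dir flips to +; running = +2875.7975
Stage 5 [19T→71T]: ω = 2875.7975×19/71 = 769.5796 rpm, dir flips to −; running = −769.5796
Stage 6 [12T→30T]: ω = 769.5796×12/30 = 307.8318 rpm, dir flips to +; running = +307.8318

+307.8318 rpm (same as input, |ω| = 307.8318 rpm)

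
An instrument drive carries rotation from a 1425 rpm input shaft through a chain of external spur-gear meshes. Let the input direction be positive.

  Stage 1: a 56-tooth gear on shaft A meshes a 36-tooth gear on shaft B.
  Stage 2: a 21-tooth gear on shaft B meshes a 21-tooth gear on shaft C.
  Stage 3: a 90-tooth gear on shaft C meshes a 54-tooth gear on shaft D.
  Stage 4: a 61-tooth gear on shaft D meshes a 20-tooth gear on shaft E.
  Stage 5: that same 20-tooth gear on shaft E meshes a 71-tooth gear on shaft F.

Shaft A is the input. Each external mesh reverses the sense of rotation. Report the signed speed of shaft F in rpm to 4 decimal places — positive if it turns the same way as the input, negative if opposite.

Stage 1 [56T→36T]: ω = 1425.0000×56/36 = 2216.6667 rpm, dir flips to −; running = −2216.6667
Stage 2 [21T→21T]: ω = 2216.6667×21/21 = 2216.6667 rpm, dir flips to +; running = +2216.6667
Stage 3 [90T→54T]: ω = 2216.6667×90/54 = 3694.4444 rpm, dir flips to −; running = −3694.4444
Stage 4 [61T→20T]: ω = 3694.4444×61/20 = 11268.0556 rpm, dir flips to +; running = +11268.0556
Stage 5 [20T→71T]: ω = 11268.0556×20/71 = 3174.1002 rpm, dir flips to −; running = −3174.1002

-3174.1002 rpm (opposite to input, |ω| = 3174.1002 rpm)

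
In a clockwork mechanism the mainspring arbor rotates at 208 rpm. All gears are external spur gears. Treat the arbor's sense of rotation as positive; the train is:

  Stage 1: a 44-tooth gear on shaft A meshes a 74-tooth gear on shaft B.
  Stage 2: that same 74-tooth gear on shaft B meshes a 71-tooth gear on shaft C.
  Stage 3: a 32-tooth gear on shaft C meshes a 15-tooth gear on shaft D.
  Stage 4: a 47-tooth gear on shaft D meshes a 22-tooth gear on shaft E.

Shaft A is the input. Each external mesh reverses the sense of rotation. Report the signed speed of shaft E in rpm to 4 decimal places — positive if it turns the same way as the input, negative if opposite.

+587.4779 rpm (same as input, |ω| = 587.4779 rpm)

Stage 1 [44T→74T]: ω = 208.0000×44/74 = 123.6757 rpm, dir flips to −; running = −123.6757
Stage 2 [74T→71T]: ω = 123.6757×74/71 = 128.9014 rpm, dir flips to +; running = +128.9014
Stage 3 [32T→15T]: ω = 128.9014×32/15 = 274.9897 rpm, dir flips to −; running = −274.9897
Stage 4 [47T→22T]: ω = 274.9897×47/22 = 587.4779 rpm, dir flips to +; running = +587.4779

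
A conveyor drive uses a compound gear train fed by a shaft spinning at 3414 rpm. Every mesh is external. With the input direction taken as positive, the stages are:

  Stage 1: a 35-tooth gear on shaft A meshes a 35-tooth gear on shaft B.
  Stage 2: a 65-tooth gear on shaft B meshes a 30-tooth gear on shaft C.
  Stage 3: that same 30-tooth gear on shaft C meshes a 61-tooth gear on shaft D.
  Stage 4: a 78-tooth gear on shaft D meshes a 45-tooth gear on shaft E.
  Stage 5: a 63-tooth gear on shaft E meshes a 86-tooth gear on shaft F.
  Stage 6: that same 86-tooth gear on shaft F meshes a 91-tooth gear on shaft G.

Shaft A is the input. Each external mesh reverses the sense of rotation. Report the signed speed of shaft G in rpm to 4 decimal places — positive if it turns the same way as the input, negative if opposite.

+4365.4426 rpm (same as input, |ω| = 4365.4426 rpm)

Stage 1 [35T→35T]: ω = 3414.0000×35/35 = 3414.0000 rpm, dir flips to −; running = −3414.0000
Stage 2 [65T→30T]: ω = 3414.0000×65/30 = 7397.0000 rpm, dir flips to +; running = +7397.0000
Stage 3 [30T→61T]: ω = 7397.0000×30/61 = 3637.8689 rpm, dir flips to −; running = −3637.8689
Stage 4 [78T→45T]: ω = 3637.8689×78/45 = 6305.6393 rpm, dir flips to +; running = +6305.6393
Stage 5 [63T→86T]: ω = 6305.6393×63/86 = 4619.2474 rpm, dir flips to −; running = −4619.2474
Stage 6 [86T→91T]: ω = 4619.2474×86/91 = 4365.4426 rpm, dir flips to +; running = +4365.4426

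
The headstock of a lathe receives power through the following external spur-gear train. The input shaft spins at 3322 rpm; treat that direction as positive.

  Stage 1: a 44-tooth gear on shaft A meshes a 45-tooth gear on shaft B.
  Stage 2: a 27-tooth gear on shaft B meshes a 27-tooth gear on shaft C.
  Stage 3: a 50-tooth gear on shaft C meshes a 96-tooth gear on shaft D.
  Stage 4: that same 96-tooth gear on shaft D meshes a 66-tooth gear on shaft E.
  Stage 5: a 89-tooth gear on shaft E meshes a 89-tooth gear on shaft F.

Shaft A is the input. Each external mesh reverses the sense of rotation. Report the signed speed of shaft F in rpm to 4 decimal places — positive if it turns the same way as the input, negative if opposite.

Stage 1 [44T→45T]: ω = 3322.0000×44/45 = 3248.1778 rpm, dir flips to −; running = −3248.1778
Stage 2 [27T→27T]: ω = 3248.1778×27/27 = 3248.1778 rpm, dir flips to +; running = +3248.1778
Stage 3 [50T→96T]: ω = 3248.1778×50/96 = 1691.7593 rpm, dir flips to −; running = −1691.7593
Stage 4 [96T→66T]: ω = 1691.7593×96/66 = 2460.7407 rpm, dir flips to +; running = +2460.7407
Stage 5 [89T→89T]: ω = 2460.7407×89/89 = 2460.7407 rpm, dir flips to −; running = −2460.7407

-2460.7407 rpm (opposite to input, |ω| = 2460.7407 rpm)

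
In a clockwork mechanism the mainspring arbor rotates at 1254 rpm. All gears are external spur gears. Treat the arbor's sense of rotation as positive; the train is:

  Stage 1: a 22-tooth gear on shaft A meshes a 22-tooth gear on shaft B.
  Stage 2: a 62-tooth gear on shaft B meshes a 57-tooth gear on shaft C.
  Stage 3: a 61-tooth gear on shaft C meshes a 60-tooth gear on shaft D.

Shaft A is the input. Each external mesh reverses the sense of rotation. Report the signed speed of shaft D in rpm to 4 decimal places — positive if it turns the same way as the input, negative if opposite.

-1386.7333 rpm (opposite to input, |ω| = 1386.7333 rpm)

Stage 1 [22T→22T]: ω = 1254.0000×22/22 = 1254.0000 rpm, dir flips to −; running = −1254.0000
Stage 2 [62T→57T]: ω = 1254.0000×62/57 = 1364.0000 rpm, dir flips to +; running = +1364.0000
Stage 3 [61T→60T]: ω = 1364.0000×61/60 = 1386.7333 rpm, dir flips to −; running = −1386.7333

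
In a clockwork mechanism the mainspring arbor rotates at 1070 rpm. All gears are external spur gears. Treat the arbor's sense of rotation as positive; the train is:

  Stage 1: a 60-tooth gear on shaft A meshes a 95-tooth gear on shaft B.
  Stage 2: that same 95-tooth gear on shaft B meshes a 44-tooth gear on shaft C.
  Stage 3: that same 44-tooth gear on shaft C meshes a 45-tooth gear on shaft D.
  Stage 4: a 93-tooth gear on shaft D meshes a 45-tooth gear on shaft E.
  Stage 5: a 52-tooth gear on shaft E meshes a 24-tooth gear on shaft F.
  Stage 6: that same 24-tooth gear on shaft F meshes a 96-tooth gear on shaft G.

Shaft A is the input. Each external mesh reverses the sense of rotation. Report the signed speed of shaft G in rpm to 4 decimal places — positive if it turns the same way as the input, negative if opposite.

Stage 1 [60T→95T]: ω = 1070.0000×60/95 = 675.7895 rpm, dir flips to −; running = −675.7895
Stage 2 [95T→44T]: ω = 675.7895×95/44 = 1459.0909 rpm, dir flips to +; running = +1459.0909
Stage 3 [44T→45T]: ω = 1459.0909×44/45 = 1426.6667 rpm, dir flips to −; running = −1426.6667
Stage 4 [93T→45T]: ω = 1426.6667×93/45 = 2948.4444 rpm, dir flips to +; running = +2948.4444
Stage 5 [52T→24T]: ω = 2948.4444×52/24 = 6388.2963 rpm, dir flips to −; running = −6388.2963
Stage 6 [24T→96T]: ω = 6388.2963×24/96 = 1597.0741 rpm, dir flips to +; running = +1597.0741

+1597.0741 rpm (same as input, |ω| = 1597.0741 rpm)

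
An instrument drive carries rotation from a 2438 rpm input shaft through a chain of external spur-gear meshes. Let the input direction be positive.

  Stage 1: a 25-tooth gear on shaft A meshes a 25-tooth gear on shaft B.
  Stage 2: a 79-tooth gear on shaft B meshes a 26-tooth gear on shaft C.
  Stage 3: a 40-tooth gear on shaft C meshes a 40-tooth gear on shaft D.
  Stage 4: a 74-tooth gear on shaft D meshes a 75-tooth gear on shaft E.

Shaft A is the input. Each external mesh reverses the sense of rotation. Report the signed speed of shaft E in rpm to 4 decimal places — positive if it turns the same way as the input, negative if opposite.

+7308.9990 rpm (same as input, |ω| = 7308.9990 rpm)

Stage 1 [25T→25T]: ω = 2438.0000×25/25 = 2438.0000 rpm, dir flips to −; running = −2438.0000
Stage 2 [79T→26T]: ω = 2438.0000×79/26 = 7407.7692 rpm, dir flips to +; running = +7407.7692
Stage 3 [40T→40T]: ω = 7407.7692×40/40 = 7407.7692 rpm, dir flips to −; running = −7407.7692
Stage 4 [74T→75T]: ω = 7407.7692×74/75 = 7308.9990 rpm, dir flips to +; running = +7308.9990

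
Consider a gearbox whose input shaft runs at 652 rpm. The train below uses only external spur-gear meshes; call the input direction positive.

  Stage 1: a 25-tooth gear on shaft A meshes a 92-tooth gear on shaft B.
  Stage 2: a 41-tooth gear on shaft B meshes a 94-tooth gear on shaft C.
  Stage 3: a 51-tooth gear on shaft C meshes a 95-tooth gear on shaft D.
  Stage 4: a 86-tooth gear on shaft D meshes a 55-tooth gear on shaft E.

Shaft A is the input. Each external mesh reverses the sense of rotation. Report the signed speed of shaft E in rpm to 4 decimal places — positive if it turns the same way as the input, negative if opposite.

Stage 1 [25T→92T]: ω = 652.0000×25/92 = 177.1739 rpm, dir flips to −; running = −177.1739
Stage 2 [41T→94T]: ω = 177.1739×41/94 = 77.2780 rpm, dir flips to +; running = +77.2780
Stage 3 [51T→95T]: ω = 77.2780×51/95 = 41.4861 rpm, dir flips to −; running = −41.4861
Stage 4 [86T→55T]: ω = 41.4861×86/55 = 64.8691 rpm, dir flips to +; running = +64.8691

+64.8691 rpm (same as input, |ω| = 64.8691 rpm)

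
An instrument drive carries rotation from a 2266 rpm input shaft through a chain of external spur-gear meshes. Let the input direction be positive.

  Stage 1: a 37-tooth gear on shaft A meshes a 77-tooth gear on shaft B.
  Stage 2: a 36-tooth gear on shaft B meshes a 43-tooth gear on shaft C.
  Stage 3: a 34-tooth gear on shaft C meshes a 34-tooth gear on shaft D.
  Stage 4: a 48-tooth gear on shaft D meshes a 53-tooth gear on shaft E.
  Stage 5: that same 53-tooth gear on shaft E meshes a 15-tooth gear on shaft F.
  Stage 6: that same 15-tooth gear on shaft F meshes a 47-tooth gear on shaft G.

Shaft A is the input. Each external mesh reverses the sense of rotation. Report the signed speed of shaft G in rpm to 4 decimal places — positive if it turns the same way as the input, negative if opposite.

Stage 1 [37T→77T]: ω = 2266.0000×37/77 = 1088.8571 rpm, dir flips to −; running = −1088.8571
Stage 2 [36T→43T]: ω = 1088.8571×36/43 = 911.6013 rpm, dir flips to +; running = +911.6013
Stage 3 [34T→34T]: ω = 911.6013×34/34 = 911.6013 rpm, dir flips to −; running = −911.6013
Stage 4 [48T→53T]: ω = 911.6013×48/53 = 825.6012 rpm, dir flips to +; running = +825.6012
Stage 5 [53T→15T]: ω = 825.6012×53/15 = 2917.1243 rpm, dir flips to −; running = −2917.1243
Stage 6 [15T→47T]: ω = 2917.1243×15/47 = 930.9971 rpm, dir flips to +; running = +930.9971

+930.9971 rpm (same as input, |ω| = 930.9971 rpm)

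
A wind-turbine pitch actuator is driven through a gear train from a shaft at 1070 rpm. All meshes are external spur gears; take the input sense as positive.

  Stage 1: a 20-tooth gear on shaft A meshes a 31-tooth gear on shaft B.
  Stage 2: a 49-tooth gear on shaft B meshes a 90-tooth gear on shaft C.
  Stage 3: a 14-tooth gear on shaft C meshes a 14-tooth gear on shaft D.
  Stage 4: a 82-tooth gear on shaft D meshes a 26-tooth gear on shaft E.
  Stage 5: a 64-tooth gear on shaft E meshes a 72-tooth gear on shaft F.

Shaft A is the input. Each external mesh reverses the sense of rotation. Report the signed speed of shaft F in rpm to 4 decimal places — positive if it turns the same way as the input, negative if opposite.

-1053.6434 rpm (opposite to input, |ω| = 1053.6434 rpm)

Stage 1 [20T→31T]: ω = 1070.0000×20/31 = 690.3226 rpm, dir flips to −; running = −690.3226
Stage 2 [49T→90T]: ω = 690.3226×49/90 = 375.8423 rpm, dir flips to +; running = +375.8423
Stage 3 [14T→14T]: ω = 375.8423×14/14 = 375.8423 rpm, dir flips to −; running = −375.8423
Stage 4 [82T→26T]: ω = 375.8423×82/26 = 1185.3488 rpm, dir flips to +; running = +1185.3488
Stage 5 [64T→72T]: ω = 1185.3488×64/72 = 1053.6434 rpm, dir flips to −; running = −1053.6434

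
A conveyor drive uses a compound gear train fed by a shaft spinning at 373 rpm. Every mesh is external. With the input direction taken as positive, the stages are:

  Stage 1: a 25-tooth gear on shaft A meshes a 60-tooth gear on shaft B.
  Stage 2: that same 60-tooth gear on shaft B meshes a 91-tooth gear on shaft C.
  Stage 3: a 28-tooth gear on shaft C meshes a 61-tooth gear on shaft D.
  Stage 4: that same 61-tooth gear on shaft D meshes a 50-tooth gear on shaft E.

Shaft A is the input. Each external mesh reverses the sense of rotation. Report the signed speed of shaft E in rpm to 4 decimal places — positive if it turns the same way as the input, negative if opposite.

+57.3846 rpm (same as input, |ω| = 57.3846 rpm)

Stage 1 [25T→60T]: ω = 373.0000×25/60 = 155.4167 rpm, dir flips to −; running = −155.4167
Stage 2 [60T→91T]: ω = 155.4167×60/91 = 102.4725 rpm, dir flips to +; running = +102.4725
Stage 3 [28T→61T]: ω = 102.4725×28/61 = 47.0366 rpm, dir flips to −; running = −47.0366
Stage 4 [61T→50T]: ω = 47.0366×61/50 = 57.3846 rpm, dir flips to +; running = +57.3846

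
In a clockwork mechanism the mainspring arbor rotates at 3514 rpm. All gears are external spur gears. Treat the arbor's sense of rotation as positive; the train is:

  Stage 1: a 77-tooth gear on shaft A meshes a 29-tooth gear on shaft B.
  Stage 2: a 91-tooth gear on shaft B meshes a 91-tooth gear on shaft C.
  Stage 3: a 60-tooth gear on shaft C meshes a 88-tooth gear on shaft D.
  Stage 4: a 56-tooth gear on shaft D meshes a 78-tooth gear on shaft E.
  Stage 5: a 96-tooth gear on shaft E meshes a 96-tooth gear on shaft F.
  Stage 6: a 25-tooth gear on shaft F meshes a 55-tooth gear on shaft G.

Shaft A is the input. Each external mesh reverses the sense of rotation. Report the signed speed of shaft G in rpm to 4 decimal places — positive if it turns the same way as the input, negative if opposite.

Stage 1 [77T→29T]: ω = 3514.0000×77/29 = 9330.2759 rpm, dir flips to −; running = −9330.2759
Stage 2 [91T→91T]: ω = 9330.2759×91/91 = 9330.2759 rpm, dir flips to +; running = +9330.2759
Stage 3 [60T→88T]: ω = 9330.2759×60/88 = 6361.5517 rpm, dir flips to −; running = −6361.5517
Stage 4 [56T→78T]: ω = 6361.5517×56/78 = 4567.2679 rpm, dir flips to +; running = +4567.2679
Stage 5 [96T→96T]: ω = 4567.2679×96/96 = 4567.2679 rpm, dir flips to −; running = −4567.2679
Stage 6 [25T→55T]: ω = 4567.2679×25/55 = 2076.0309 rpm, dir flips to +; running = +2076.0309

+2076.0309 rpm (same as input, |ω| = 2076.0309 rpm)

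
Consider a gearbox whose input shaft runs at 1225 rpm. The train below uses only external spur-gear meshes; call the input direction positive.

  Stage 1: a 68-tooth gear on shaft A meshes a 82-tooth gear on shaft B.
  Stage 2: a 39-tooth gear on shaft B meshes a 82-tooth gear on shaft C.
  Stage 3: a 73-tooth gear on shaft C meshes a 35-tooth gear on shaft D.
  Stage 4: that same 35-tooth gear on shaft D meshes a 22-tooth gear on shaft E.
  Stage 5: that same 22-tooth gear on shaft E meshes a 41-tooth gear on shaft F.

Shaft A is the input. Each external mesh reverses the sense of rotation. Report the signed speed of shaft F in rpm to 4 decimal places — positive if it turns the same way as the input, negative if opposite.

Stage 1 [68T→82T]: ω = 1225.0000×68/82 = 1015.8537 rpm, dir flips to −; running = −1015.8537
Stage 2 [39T→82T]: ω = 1015.8537×39/82 = 483.1499 rpm, dir flips to +; running = +483.1499
Stage 3 [73T→35T]: ω = 483.1499×73/35 = 1007.7127 rpm, dir flips to −; running = −1007.7127
Stage 4 [35T→22T]: ω = 1007.7127×35/22 = 1603.1792 rpm, dir flips to +; running = +1603.1792
Stage 5 [22T→41T]: ω = 1603.1792×22/41 = 860.2425 rpm, dir flips to −; running = −860.2425

-860.2425 rpm (opposite to input, |ω| = 860.2425 rpm)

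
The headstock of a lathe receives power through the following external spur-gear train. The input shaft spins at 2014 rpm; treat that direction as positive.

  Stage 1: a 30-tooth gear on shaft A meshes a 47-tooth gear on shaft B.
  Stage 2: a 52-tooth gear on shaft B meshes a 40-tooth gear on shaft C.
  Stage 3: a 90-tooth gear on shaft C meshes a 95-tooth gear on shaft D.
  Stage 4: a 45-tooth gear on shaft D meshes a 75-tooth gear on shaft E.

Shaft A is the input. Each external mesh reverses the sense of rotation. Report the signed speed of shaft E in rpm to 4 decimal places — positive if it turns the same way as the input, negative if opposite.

+949.9404 rpm (same as input, |ω| = 949.9404 rpm)

Stage 1 [30T→47T]: ω = 2014.0000×30/47 = 1285.5319 rpm, dir flips to −; running = −1285.5319
Stage 2 [52T→40T]: ω = 1285.5319×52/40 = 1671.1915 rpm, dir flips to +; running = +1671.1915
Stage 3 [90T→95T]: ω = 1671.1915×90/95 = 1583.2340 rpm, dir flips to −; running = −1583.2340
Stage 4 [45T→75T]: ω = 1583.2340×45/75 = 949.9404 rpm, dir flips to +; running = +949.9404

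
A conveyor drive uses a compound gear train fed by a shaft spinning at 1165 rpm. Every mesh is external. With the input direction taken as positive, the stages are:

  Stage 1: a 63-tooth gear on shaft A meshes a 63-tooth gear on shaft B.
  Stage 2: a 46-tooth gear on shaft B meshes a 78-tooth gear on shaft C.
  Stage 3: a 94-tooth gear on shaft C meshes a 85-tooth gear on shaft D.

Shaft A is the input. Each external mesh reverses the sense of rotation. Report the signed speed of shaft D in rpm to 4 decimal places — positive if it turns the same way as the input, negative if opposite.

-759.7979 rpm (opposite to input, |ω| = 759.7979 rpm)

Stage 1 [63T→63T]: ω = 1165.0000×63/63 = 1165.0000 rpm, dir flips to −; running = −1165.0000
Stage 2 [46T→78T]: ω = 1165.0000×46/78 = 687.0513 rpm, dir flips to +; running = +687.0513
Stage 3 [94T→85T]: ω = 687.0513×94/85 = 759.7979 rpm, dir flips to −; running = −759.7979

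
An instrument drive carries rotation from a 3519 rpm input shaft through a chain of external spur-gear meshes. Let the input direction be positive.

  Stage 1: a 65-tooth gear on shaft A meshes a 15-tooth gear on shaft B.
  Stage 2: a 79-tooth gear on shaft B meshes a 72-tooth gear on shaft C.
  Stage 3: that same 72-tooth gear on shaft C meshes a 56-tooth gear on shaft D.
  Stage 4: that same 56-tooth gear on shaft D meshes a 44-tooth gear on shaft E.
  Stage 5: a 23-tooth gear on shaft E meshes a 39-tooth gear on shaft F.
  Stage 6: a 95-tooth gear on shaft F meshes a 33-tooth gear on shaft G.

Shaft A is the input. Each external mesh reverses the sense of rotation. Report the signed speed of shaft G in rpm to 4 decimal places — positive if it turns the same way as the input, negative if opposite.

Stage 1 [65T→15T]: ω = 3519.0000×65/15 = 15249.0000 rpm, dir flips to −; running = −15249.0000
Stage 2 [79T→72T]: ω = 15249.0000×79/72 = 16731.5417 rpm, dir flips to +; running = +16731.5417
Stage 3 [72T→56T]: ω = 16731.5417×72/56 = 21511.9821 rpm, dir flips to −; running = −21511.9821
Stage 4 [56T→44T]: ω = 21511.9821×56/44 = 27378.8864 rpm, dir flips to +; running = +27378.8864
Stage 5 [23T→39T]: ω = 27378.8864×23/39 = 16146.5227 rpm, dir flips to −; running = −16146.5227
Stage 6 [95T→33T]: ω = 16146.5227×95/33 = 46482.4139 rpm, dir flips to +; running = +46482.4139

+46482.4139 rpm (same as input, |ω| = 46482.4139 rpm)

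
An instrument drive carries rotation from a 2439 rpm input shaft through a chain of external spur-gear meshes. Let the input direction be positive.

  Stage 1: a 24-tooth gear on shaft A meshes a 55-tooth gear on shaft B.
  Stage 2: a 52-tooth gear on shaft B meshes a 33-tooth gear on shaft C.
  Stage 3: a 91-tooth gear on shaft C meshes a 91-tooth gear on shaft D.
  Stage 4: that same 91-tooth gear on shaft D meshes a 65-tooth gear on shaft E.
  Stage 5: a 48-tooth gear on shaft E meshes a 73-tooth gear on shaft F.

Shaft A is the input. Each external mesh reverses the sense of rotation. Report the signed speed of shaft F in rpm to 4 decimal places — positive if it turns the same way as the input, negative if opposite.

Stage 1 [24T→55T]: ω = 2439.0000×24/55 = 1064.2909 rpm, dir flips to −; running = −1064.2909
Stage 2 [52T→33T]: ω = 1064.2909×52/33 = 1677.0645 rpm, dir flips to +; running = +1677.0645
Stage 3 [91T→91T]: ω = 1677.0645×91/91 = 1677.0645 rpm, dir flips to −; running = −1677.0645
Stage 4 [91T→65T]: ω = 1677.0645×91/65 = 2347.8902 rpm, dir flips to +; running = +2347.8902
Stage 5 [48T→73T]: ω = 2347.8902×48/73 = 1543.8182 rpm, dir flips to −; running = −1543.8182

-1543.8182 rpm (opposite to input, |ω| = 1543.8182 rpm)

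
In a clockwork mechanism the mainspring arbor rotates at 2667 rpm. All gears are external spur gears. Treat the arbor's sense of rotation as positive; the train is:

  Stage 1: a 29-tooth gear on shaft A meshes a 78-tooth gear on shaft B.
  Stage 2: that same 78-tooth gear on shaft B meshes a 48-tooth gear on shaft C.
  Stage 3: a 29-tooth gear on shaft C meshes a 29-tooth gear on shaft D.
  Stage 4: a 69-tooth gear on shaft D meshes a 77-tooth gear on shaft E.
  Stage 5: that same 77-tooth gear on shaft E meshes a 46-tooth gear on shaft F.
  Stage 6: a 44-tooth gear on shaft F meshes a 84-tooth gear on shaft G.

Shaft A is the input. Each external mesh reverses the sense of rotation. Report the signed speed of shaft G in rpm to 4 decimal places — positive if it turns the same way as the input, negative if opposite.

Stage 1 [29T→78T]: ω = 2667.0000×29/78 = 991.5769 rpm, dir flips to −; running = −991.5769
Stage 2 [78T→48T]: ω = 991.5769×78/48 = 1611.3125 rpm, dir flips to +; running = +1611.3125
Stage 3 [29T→29T]: ω = 1611.3125×29/29 = 1611.3125 rpm, dir flips to −; running = −1611.3125
Stage 4 [69T→77T]: ω = 1611.3125×69/77 = 1443.9034 rpm, dir flips to +; running = +1443.9034
Stage 5 [77T→46T]: ω = 1443.9034×77/46 = 2416.9688 rpm, dir flips to −; running = −2416.9688
Stage 6 [44T→84T]: ω = 2416.9688×44/84 = 1266.0312 rpm, dir flips to +; running = +1266.0312

+1266.0312 rpm (same as input, |ω| = 1266.0312 rpm)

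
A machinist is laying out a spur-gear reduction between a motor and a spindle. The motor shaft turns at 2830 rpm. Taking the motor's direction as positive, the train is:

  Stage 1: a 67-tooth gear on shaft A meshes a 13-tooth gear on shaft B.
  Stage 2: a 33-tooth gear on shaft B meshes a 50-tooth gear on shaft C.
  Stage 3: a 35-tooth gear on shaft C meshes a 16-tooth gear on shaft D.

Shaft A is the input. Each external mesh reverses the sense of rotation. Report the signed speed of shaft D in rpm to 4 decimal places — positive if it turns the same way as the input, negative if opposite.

Stage 1 [67T→13T]: ω = 2830.0000×67/13 = 14585.3846 rpm, dir flips to −; running = −14585.3846
Stage 2 [33T→50T]: ω = 14585.3846×33/50 = 9626.3538 rpm, dir flips to +; running = +9626.3538
Stage 3 [35T→16T]: ω = 9626.3538×35/16 = 21057.6490 rpm, dir flips to −; running = −21057.6490

-21057.6490 rpm (opposite to input, |ω| = 21057.6490 rpm)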